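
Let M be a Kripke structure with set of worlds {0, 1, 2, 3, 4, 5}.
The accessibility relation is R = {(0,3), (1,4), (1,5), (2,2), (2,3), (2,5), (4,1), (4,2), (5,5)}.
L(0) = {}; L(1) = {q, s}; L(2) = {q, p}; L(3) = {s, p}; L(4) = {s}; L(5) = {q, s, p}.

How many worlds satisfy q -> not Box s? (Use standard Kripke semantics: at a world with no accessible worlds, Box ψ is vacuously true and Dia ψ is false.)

4

Let φ = q -> not Box s. Evaluate φ at each world:
  0 (successors {3}): φ is true.
  1 (successors {4, 5}): φ is false.
  2 (successors {2, 3, 5}): φ is true.
  3 (successors ∅): φ is true.
  4 (successors {1, 2}): φ is true.
  5 (successors {5}): φ is false.
For instance, at 5:
  At 5: q is true, not Box s is false, so q -> not Box s is false.
    At 5: Box s is true, so not Box s is false.
      At 5: Box s requires s at every successor {5}.
        At 5: s is true.
      So Box s is true at 5.
Satisfying worlds: {0, 2, 3, 4}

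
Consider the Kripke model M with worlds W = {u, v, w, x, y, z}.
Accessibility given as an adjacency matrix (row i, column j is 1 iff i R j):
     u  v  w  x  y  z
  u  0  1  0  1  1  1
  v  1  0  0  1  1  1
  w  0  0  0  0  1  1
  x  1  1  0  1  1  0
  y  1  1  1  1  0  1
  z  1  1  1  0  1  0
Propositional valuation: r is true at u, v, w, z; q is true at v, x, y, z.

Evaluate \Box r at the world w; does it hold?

No

At w: \Box r requires r at every successor {y, z}.
  r fails at y, so \Box r is false at w.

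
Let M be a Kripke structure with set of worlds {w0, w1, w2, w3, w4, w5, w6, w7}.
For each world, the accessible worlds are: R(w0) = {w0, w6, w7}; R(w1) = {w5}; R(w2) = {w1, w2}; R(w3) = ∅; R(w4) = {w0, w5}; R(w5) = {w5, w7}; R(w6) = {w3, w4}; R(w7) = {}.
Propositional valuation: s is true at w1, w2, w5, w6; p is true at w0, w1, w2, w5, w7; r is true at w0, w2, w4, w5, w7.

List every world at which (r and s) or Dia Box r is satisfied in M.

w0, w1, w2, w4, w5, w6

Let φ = (r and s) or Dia Box r. Evaluate φ at each world:
  w0 (successors {w0, w6, w7}): φ is true.
  w1 (successors {w5}): φ is true.
  w2 (successors {w1, w2}): φ is true.
  w3 (successors ∅): φ is false.
  w4 (successors {w0, w5}): φ is true.
  w5 (successors {w5, w7}): φ is true.
  w6 (successors {w3, w4}): φ is true.
  w7 (successors ∅): φ is false.
For instance, at w2:
  At w2: r and s is true, Dia Box r is true, so (r and s) or Dia Box r is true.
    At w2: Dia Box r requires Box r at some successor in {w1, w2}.
      Box r holds at w1, so Dia Box r is true at w2.
Satisfying worlds: {w0, w1, w2, w4, w5, w6}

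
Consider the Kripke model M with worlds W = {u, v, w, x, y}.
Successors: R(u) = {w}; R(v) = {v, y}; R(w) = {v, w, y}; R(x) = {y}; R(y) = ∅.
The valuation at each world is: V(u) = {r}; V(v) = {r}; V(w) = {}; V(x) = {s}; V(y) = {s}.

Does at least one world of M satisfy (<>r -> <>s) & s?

Yes

Let φ = (<>r -> <>s) & s. Evaluate φ at each world:
  u (successors {w}): φ is false.
  v (successors {v, y}): φ is false.
  w (successors {v, w, y}): φ is false.
  x (successors {y}): φ is true.
  y (successors ∅): φ is true.
Detail at x (witness):
  At x: <>r -> <>s is true, s is true, so (<>r -> <>s) & s is true.
    At x: <>r is false, <>s is true, so <>r -> <>s is true.
      At x: <>r requires r at some successor in {y}.
        At y: r is false.
      So <>r is false at x.
      At x: <>s requires s at some successor in {y}.
        s holds at y, so <>s is true at x.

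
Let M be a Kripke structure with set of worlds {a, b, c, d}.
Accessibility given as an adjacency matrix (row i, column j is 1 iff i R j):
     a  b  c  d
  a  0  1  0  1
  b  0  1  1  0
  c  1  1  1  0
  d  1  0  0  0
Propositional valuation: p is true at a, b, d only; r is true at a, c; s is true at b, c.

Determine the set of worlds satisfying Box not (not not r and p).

Let φ = Box not (not not r and p). Evaluate φ at each world:
  a (successors {b, d}): φ is true.
  b (successors {b, c}): φ is true.
  c (successors {a, b, c}): φ is false.
  d (successors {a}): φ is false.
For instance, at c:
  At c: Box not (not not r and p) requires not (not not r and p) at every successor {a, b, c}.
    not (not not r and p) fails at a, so Box not (not not r and p) is false at c.
Satisfying worlds: {a, b}

a, b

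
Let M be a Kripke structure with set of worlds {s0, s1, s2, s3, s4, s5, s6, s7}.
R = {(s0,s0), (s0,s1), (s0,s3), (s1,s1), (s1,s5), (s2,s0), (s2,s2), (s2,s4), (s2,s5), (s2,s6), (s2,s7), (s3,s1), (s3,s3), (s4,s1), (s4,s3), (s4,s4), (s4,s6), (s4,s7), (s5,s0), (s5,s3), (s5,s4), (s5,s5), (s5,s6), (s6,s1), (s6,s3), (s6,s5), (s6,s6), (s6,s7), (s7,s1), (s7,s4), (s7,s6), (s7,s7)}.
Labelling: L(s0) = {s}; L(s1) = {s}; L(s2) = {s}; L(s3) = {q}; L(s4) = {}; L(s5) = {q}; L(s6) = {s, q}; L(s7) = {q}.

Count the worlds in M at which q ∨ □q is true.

4

Recall that □ψ holds at a world iff ψ holds at every accessible world, and ◇ψ holds iff ψ holds at some accessible world.
Let φ = q ∨ □q. Evaluate φ at each world:
  s0 (successors {s0, s1, s3}): φ is false.
  s1 (successors {s1, s5}): φ is false.
  s2 (successors {s0, s2, s4, s5, s6, s7}): φ is false.
  s3 (successors {s1, s3}): φ is true.
  s4 (successors {s1, s3, s4, s6, s7}): φ is false.
  s5 (successors {s0, s3, s4, s5, s6}): φ is true.
  s6 (successors {s1, s3, s5, s6, s7}): φ is true.
  s7 (successors {s1, s4, s6, s7}): φ is true.
For instance, at s4:
  At s4: q is false, □q is false, so q ∨ □q is false.
    At s4: □q requires q at every successor {s1, s3, s4, s6, s7}.
      q fails at s1, so □q is false at s4.
Satisfying worlds: {s3, s5, s6, s7}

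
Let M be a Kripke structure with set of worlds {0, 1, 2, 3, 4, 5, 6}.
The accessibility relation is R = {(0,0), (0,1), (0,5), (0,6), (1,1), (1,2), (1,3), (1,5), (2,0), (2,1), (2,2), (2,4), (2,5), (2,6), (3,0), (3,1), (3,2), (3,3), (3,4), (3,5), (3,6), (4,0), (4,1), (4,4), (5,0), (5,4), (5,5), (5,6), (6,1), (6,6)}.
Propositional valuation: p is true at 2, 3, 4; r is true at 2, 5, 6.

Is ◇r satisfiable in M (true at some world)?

Yes

Let φ = ◇r. Evaluate φ at each world:
  0 (successors {0, 1, 5, 6}): φ is true.
  1 (successors {1, 2, 3, 5}): φ is true.
  2 (successors {0, 1, 2, 4, 5, 6}): φ is true.
  3 (successors {0, 1, 2, 3, 4, 5, 6}): φ is true.
  4 (successors {0, 1, 4}): φ is false.
  5 (successors {0, 4, 5, 6}): φ is true.
  6 (successors {1, 6}): φ is true.
Detail at 0 (witness):
  At 0: ◇r requires r at some successor in {0, 1, 5, 6}.
    r holds at 5, so ◇r is true at 0.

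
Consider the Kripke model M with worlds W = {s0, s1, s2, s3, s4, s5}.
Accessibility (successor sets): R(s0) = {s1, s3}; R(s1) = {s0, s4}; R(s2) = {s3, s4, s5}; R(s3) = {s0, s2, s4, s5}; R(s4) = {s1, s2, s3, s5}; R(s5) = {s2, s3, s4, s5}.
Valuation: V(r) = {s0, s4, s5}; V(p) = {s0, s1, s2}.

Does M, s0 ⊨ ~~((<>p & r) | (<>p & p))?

Yes

At s0: ~((<>p & r) | (<>p & p)) is false, so ~~((<>p & r) | (<>p & p)) is true.
  At s0: (<>p & r) | (<>p & p) is true, so ~((<>p & r) | (<>p & p)) is false.
    At s0: <>p & r is true, <>p & p is true, so (<>p & r) | (<>p & p) is true.
      At s0: <>p is true, r is true, so <>p & r is true.
      At s0: <>p is true, p is true, so <>p & p is true.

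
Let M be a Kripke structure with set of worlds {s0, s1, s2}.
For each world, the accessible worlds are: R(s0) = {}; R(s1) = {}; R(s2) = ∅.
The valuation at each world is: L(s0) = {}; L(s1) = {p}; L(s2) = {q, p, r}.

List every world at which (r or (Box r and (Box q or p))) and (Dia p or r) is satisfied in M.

Let φ = (r or (Box r and (Box q or p))) and (Dia p or r). Evaluate φ at each world:
  s0 (successors ∅): φ is false.
  s1 (successors ∅): φ is false.
  s2 (successors ∅): φ is true.
For instance, at s0:
  At s0: r or (Box r and (Box q or p)) is true, Dia p or r is false, so (r or (Box r and (Box q or p))) and (Dia p or r) is false.
    At s0: r is false, Box r and (Box q or p) is true, so r or (Box r and (Box q or p)) is true.
      At s0: Box r is true, Box q or p is true, so Box r and (Box q or p) is true.
    At s0: Dia p is false, r is false, so Dia p or r is false.
      At s0: no accessible worlds, so Dia p is false.
Satisfying worlds: {s2}

s2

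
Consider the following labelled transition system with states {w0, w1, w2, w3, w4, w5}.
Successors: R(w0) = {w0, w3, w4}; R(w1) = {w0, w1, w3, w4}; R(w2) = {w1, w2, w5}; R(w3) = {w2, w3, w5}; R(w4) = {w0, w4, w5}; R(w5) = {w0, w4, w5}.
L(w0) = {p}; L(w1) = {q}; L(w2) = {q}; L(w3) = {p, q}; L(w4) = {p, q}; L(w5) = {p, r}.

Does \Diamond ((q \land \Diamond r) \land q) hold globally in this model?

Recall that \Diamond ψ holds at a world iff ψ holds at some accessible world.
Let φ = \Diamond ((q \land \Diamond r) \land q). Evaluate φ at each world:
  w0 (successors {w0, w3, w4}): φ is true.
  w1 (successors {w0, w1, w3, w4}): φ is true.
  w2 (successors {w1, w2, w5}): φ is true.
  w3 (successors {w2, w3, w5}): φ is true.
  w4 (successors {w0, w4, w5}): φ is true.
  w5 (successors {w0, w4, w5}): φ is true.
For instance, at w1:
  At w1: \Diamond ((q \land \Diamond r) \land q) requires (q \land \Diamond r) \land q at some successor in {w0, w1, w3, w4}.
    (q \land \Diamond r) \land q holds at w3, so \Diamond ((q \land \Diamond r) \land q) is true at w1.
      At w3: q \land \Diamond r is true, q is true, so (q \land \Diamond r) \land q is true.

Yes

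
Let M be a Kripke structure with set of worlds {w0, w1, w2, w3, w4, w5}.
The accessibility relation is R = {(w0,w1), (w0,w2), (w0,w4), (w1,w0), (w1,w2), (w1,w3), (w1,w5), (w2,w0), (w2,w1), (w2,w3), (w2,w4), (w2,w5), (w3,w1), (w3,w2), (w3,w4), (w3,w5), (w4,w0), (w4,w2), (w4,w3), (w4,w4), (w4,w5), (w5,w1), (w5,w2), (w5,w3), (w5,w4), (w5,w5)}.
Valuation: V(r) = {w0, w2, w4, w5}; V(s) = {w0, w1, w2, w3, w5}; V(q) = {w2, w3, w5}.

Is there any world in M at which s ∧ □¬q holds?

No

Recall that □ψ holds at a world iff ψ holds at every accessible world, and ◇ψ holds iff ψ holds at some accessible world.
Let φ = s ∧ □¬q. Evaluate φ at each world:
  w0 (successors {w1, w2, w4}): φ is false.
  w1 (successors {w0, w2, w3, w5}): φ is false.
  w2 (successors {w0, w1, w3, w4, w5}): φ is false.
  w3 (successors {w1, w2, w4, w5}): φ is false.
  w4 (successors {w0, w2, w3, w4, w5}): φ is false.
  w5 (successors {w1, w2, w3, w4, w5}): φ is false.
For instance, at w4:
  At w4: s is false, □¬q is false, so s ∧ □¬q is false.
    At w4: □¬q requires ¬q at every successor {w0, w2, w3, w4, w5}.
      ¬q fails at w2, so □¬q is false at w4.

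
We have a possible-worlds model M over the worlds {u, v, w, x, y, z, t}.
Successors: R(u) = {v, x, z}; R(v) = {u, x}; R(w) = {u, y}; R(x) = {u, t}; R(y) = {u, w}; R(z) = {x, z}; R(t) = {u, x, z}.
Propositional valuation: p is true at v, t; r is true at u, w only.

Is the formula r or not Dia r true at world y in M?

Recall that Dia ψ holds at a world iff ψ holds at some accessible world.
At y: r is false, not Dia r is false, so r or not Dia r is false.
  At y: Dia r is true, so not Dia r is false.
    At y: Dia r requires r at some successor in {u, w}.
      r holds at u, so Dia r is true at y.

No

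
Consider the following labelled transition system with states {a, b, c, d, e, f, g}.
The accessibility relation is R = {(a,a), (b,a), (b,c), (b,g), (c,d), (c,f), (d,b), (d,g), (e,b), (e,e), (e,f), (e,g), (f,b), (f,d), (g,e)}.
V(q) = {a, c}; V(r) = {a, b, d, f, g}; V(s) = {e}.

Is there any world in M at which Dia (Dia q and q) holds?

Yes

Let φ = Dia (Dia q and q). Evaluate φ at each world:
  a (successors {a}): φ is true.
  b (successors {a, c, g}): φ is true.
  c (successors {d, f}): φ is false.
  d (successors {b, g}): φ is false.
  e (successors {b, e, f, g}): φ is false.
  f (successors {b, d}): φ is false.
  g (successors {e}): φ is false.
Detail at a (witness):
  At a: Dia (Dia q and q) requires Dia q and q at some successor in {a}.
    Dia q and q holds at a, so Dia (Dia q and q) is true at a.
      At a: Dia q is true, q is true, so Dia q and q is true.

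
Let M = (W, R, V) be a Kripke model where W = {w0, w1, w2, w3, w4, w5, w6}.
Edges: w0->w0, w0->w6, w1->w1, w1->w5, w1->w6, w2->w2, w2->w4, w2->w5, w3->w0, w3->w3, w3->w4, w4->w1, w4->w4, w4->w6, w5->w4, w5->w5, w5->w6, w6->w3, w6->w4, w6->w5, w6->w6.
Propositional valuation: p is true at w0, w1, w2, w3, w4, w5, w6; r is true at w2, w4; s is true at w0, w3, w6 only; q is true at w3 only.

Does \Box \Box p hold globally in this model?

Yes

Let φ = \Box \Box p. Evaluate φ at each world:
  w0 (successors {w0, w6}): φ is true.
  w1 (successors {w1, w5, w6}): φ is true.
  w2 (successors {w2, w4, w5}): φ is true.
  w3 (successors {w0, w3, w4}): φ is true.
  w4 (successors {w1, w4, w6}): φ is true.
  w5 (successors {w4, w5, w6}): φ is true.
  w6 (successors {w3, w4, w5, w6}): φ is true.
For instance, at w2:
  At w2: \Box \Box p requires \Box p at every successor {w2, w4, w5}.
      At w2: \Box p requires p at every successor {w2, w4, w5}.
        At w2: p is true.
        At w4: p is true.
        At w5: p is true.
      So \Box p is true at w2.
      At w4: \Box p requires p at every successor {w1, w4, w6}.
        At w1: p is true.
        At w4: p is true.
        At w6: p is true.
      So \Box p is true at w4.
      At w5: \Box p requires p at every successor {w4, w5, w6}.
        At w4: p is true.
        At w5: p is true.
        At w6: p is true.
      So \Box p is true at w5.
  So \Box \Box p is true at w2.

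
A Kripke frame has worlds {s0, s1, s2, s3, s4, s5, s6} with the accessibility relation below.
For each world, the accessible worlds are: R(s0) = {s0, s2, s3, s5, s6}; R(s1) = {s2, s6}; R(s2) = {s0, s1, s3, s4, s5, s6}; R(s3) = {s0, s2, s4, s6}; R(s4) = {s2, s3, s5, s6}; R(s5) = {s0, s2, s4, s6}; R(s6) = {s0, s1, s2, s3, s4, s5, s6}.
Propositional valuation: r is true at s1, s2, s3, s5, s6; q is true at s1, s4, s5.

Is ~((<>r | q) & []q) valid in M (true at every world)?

Recall that []ψ holds at a world iff ψ holds at every accessible world, and <>ψ holds iff ψ holds at some accessible world.
Let φ = ~((<>r | q) & []q). Evaluate φ at each world:
  s0 (successors {s0, s2, s3, s5, s6}): φ is true.
  s1 (successors {s2, s6}): φ is true.
  s2 (successors {s0, s1, s3, s4, s5, s6}): φ is true.
  s3 (successors {s0, s2, s4, s6}): φ is true.
  s4 (successors {s2, s3, s5, s6}): φ is true.
  s5 (successors {s0, s2, s4, s6}): φ is true.
  s6 (successors {s0, s1, s2, s3, s4, s5, s6}): φ is true.
For instance, at s3:
  At s3: (<>r | q) & []q is false, so ~((<>r | q) & []q) is true.
    At s3: <>r | q is true, []q is false, so (<>r | q) & []q is false.
      At s3: <>r is true, q is false, so <>r | q is true.
      At s3: []q requires q at every successor {s0, s2, s4, s6}.
        q fails at s0, so []q is false at s3.

Yes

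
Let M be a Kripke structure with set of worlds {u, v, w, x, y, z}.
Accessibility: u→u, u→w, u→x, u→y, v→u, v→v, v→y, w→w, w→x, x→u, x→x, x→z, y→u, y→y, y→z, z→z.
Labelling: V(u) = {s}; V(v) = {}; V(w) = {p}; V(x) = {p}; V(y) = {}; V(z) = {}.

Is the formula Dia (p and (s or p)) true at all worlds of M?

Let φ = Dia (p and (s or p)). Evaluate φ at each world:
  u (successors {u, w, x, y}): φ is true.
  v (successors {u, v, y}): φ is false.
  w (successors {w, x}): φ is true.
  x (successors {u, x, z}): φ is true.
  y (successors {u, y, z}): φ is false.
  z (successors {z}): φ is false.
Detail at v (counterexample):
  At v: Dia (p and (s or p)) requires p and (s or p) at some successor in {u, v, y}.
    At u: p and (s or p) is false.
    At v: p and (s or p) is false.
    At y: p and (s or p) is false.
  So Dia (p and (s or p)) is false at v.

No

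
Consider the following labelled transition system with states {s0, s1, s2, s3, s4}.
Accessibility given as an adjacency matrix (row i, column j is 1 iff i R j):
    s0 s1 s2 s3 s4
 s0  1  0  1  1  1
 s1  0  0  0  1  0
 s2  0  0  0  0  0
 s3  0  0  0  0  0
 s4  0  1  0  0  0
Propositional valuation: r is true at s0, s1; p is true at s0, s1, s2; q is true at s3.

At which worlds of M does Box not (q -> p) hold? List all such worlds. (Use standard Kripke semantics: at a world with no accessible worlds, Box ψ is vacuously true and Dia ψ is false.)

Recall that Box ψ holds at a world iff ψ holds at every accessible world, and Dia ψ holds iff ψ holds at some accessible world.
Let φ = Box not (q -> p). Evaluate φ at each world:
  s0 (successors {s0, s2, s3, s4}): φ is false.
  s1 (successors {s3}): φ is true.
  s2 (successors ∅): φ is true.
  s3 (successors ∅): φ is true.
  s4 (successors {s1}): φ is false.
For instance, at s0:
  At s0: Box not (q -> p) requires not (q -> p) at every successor {s0, s2, s3, s4}.
    not (q -> p) fails at s0, so Box not (q -> p) is false at s0.
Satisfying worlds: {s1, s2, s3}

s1, s2, s3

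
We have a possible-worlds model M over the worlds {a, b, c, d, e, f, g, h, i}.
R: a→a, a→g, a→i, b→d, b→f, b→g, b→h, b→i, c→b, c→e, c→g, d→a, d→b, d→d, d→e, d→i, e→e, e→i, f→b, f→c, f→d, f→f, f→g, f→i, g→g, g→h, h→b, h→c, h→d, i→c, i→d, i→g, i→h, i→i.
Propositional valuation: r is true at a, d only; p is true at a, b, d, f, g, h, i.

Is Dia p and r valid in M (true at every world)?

No

Recall that Dia ψ holds at a world iff ψ holds at some accessible world.
Let φ = Dia p and r. Evaluate φ at each world:
  a (successors {a, g, i}): φ is true.
  b (successors {d, f, g, h, i}): φ is false.
  c (successors {b, e, g}): φ is false.
  d (successors {a, b, d, e, i}): φ is true.
  e (successors {e, i}): φ is false.
  f (successors {b, c, d, f, g, i}): φ is false.
  g (successors {g, h}): φ is false.
  h (successors {b, c, d}): φ is false.
  i (successors {c, d, g, h, i}): φ is false.
Detail at b (counterexample):
  At b: Dia p is true, r is false, so Dia p and r is false.
    At b: Dia p requires p at some successor in {d, f, g, h, i}.
      p holds at d, so Dia p is true at b.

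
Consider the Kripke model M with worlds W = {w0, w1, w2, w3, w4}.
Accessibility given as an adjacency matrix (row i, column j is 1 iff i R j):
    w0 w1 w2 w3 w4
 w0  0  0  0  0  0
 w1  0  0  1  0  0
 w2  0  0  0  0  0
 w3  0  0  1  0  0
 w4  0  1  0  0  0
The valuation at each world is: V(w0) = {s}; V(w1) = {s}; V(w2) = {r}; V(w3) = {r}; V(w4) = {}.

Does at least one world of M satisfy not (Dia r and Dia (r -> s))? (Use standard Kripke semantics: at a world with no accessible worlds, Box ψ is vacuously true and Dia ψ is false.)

Yes

Recall that Dia ψ holds at a world iff ψ holds at some accessible world.
Let φ = not (Dia r and Dia (r -> s)). Evaluate φ at each world:
  w0 (successors ∅): φ is true.
  w1 (successors {w2}): φ is true.
  w2 (successors ∅): φ is true.
  w3 (successors {w2}): φ is true.
  w4 (successors {w1}): φ is true.
Detail at w0 (witness):
  At w0: Dia r and Dia (r -> s) is false, so not (Dia r and Dia (r -> s)) is true.
    At w0: Dia r is false, Dia (r -> s) is false, so Dia r and Dia (r -> s) is false.
      At w0: no accessible worlds, so Dia r is false.
      At w0: no accessible worlds, so Dia (r -> s) is false.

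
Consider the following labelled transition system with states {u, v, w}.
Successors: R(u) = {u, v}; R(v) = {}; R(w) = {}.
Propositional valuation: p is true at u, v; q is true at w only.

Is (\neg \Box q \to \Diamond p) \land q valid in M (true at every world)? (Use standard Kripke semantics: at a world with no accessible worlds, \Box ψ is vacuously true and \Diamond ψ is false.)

Let φ = (\neg \Box q \to \Diamond p) \land q. Evaluate φ at each world:
  u (successors {u, v}): φ is false.
  v (successors ∅): φ is false.
  w (successors ∅): φ is true.
Detail at u (counterexample):
  At u: \neg \Box q \to \Diamond p is true, q is false, so (\neg \Box q \to \Diamond p) \land q is false.
    At u: \neg \Box q is true, \Diamond p is true, so \neg \Box q \to \Diamond p is true.
      At u: \Box q is false, so \neg \Box q is true.
      At u: \Diamond p requires p at some successor in {u, v}.
        p holds at u, so \Diamond p is true at u.

No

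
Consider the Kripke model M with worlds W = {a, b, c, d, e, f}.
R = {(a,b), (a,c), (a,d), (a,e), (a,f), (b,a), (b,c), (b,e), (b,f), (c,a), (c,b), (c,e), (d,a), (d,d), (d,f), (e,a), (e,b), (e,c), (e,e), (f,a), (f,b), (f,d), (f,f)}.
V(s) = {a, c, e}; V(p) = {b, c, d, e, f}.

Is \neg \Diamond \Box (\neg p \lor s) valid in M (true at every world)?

Let φ = \neg \Diamond \Box (\neg p \lor s). Evaluate φ at each world:
  a (successors {b, c, d, e, f}): φ is true.
  b (successors {a, c, e, f}): φ is true.
  c (successors {a, b, e}): φ is true.
  d (successors {a, d, f}): φ is true.
  e (successors {a, b, c, e}): φ is true.
  f (successors {a, b, d, f}): φ is true.
For instance, at d:
  At d: \Diamond \Box (\neg p \lor s) is false, so \neg \Diamond \Box (\neg p \lor s) is true.
    At d: \Diamond \Box (\neg p \lor s) requires \Box (\neg p \lor s) at some successor in {a, d, f}.
      At a: \Box (\neg p \lor s) is false.
      At d: \Box (\neg p \lor s) is false.
      At f: \Box (\neg p \lor s) is false.
    So \Diamond \Box (\neg p \lor s) is false at d.

Yes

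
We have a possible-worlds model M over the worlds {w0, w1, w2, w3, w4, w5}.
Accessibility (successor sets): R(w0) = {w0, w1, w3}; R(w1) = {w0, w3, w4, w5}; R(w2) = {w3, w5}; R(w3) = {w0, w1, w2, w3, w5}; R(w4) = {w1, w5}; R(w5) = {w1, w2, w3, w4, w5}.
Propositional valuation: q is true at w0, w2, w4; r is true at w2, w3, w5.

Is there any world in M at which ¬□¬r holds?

Let φ = ¬□¬r. Evaluate φ at each world:
  w0 (successors {w0, w1, w3}): φ is true.
  w1 (successors {w0, w3, w4, w5}): φ is true.
  w2 (successors {w3, w5}): φ is true.
  w3 (successors {w0, w1, w2, w3, w5}): φ is true.
  w4 (successors {w1, w5}): φ is true.
  w5 (successors {w1, w2, w3, w4, w5}): φ is true.
Detail at w0 (witness):
  At w0: □¬r is false, so ¬□¬r is true.
    At w0: □¬r requires ¬r at every successor {w0, w1, w3}.
      ¬r fails at w3, so □¬r is false at w0.

Yes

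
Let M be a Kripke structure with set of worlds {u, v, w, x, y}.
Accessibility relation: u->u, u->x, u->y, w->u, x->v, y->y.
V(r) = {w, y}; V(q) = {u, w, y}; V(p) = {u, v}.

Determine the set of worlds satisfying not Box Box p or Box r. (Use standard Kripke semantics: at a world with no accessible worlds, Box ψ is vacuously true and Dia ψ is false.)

u, v, w, y

Let φ = not Box Box p or Box r. Evaluate φ at each world:
  u (successors {u, x, y}): φ is true.
  v (successors ∅): φ is true.
  w (successors {u}): φ is true.
  x (successors {v}): φ is false.
  y (successors {y}): φ is true.
For instance, at w:
  At w: not Box Box p is true, Box r is false, so not Box Box p or Box r is true.
    At w: Box Box p is false, so not Box Box p is true.
      At w: Box Box p requires Box p at every successor {u}.
        Box p fails at u, so Box Box p is false at w.
    At w: Box r requires r at every successor {u}.
      r fails at u, so Box r is false at w.
Satisfying worlds: {u, v, w, y}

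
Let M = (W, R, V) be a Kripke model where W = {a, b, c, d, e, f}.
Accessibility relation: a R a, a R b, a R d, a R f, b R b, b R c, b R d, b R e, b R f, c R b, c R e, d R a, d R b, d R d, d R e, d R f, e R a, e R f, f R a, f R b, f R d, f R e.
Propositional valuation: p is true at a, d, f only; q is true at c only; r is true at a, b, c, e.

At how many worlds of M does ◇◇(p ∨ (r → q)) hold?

Let φ = ◇◇(p ∨ (r → q)). Evaluate φ at each world:
  a (successors {a, b, d, f}): φ is true.
  b (successors {b, c, d, e, f}): φ is true.
  c (successors {b, e}): φ is true.
  d (successors {a, b, d, e, f}): φ is true.
  e (successors {a, f}): φ is true.
  f (successors {a, b, d, e}): φ is true.
For instance, at b:
  At b: ◇◇(p ∨ (r → q)) requires ◇(p ∨ (r → q)) at some successor in {b, c, d, e, f}.
    ◇(p ∨ (r → q)) holds at b, so ◇◇(p ∨ (r → q)) is true at b.
      At b: ◇(p ∨ (r → q)) requires p ∨ (r → q) at some successor in {b, c, d, e, f}.
        p ∨ (r → q) holds at c, so ◇(p ∨ (r → q)) is true at b.
Satisfying worlds: {a, b, c, d, e, f}

6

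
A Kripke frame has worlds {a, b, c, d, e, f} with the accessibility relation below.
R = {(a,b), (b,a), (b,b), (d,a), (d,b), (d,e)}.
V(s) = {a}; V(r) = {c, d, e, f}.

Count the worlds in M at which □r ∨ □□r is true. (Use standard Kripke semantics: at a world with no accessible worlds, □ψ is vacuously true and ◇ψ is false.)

Let φ = □r ∨ □□r. Evaluate φ at each world:
  a (successors {b}): φ is false.
  b (successors {a, b}): φ is false.
  c (successors ∅): φ is true.
  d (successors {a, b, e}): φ is false.
  e (successors ∅): φ is true.
  f (successors ∅): φ is true.
For instance, at b:
  At b: □r is false, □□r is false, so □r ∨ □□r is false.
    At b: □r requires r at every successor {a, b}.
      r fails at a, so □r is false at b.
    At b: □□r requires □r at every successor {a, b}.
      □r fails at a, so □□r is false at b.
Satisfying worlds: {c, e, f}

3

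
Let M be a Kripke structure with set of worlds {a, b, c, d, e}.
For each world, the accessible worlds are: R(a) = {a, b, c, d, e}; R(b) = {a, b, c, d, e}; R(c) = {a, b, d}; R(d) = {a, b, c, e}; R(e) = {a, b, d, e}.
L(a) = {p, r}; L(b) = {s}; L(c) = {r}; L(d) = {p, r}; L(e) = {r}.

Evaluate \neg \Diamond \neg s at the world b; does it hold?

No

At b: \Diamond \neg s is true, so \neg \Diamond \neg s is false.
  At b: \Diamond \neg s requires \neg s at some successor in {a, b, c, d, e}.
    \neg s holds at a, so \Diamond \neg s is true at b.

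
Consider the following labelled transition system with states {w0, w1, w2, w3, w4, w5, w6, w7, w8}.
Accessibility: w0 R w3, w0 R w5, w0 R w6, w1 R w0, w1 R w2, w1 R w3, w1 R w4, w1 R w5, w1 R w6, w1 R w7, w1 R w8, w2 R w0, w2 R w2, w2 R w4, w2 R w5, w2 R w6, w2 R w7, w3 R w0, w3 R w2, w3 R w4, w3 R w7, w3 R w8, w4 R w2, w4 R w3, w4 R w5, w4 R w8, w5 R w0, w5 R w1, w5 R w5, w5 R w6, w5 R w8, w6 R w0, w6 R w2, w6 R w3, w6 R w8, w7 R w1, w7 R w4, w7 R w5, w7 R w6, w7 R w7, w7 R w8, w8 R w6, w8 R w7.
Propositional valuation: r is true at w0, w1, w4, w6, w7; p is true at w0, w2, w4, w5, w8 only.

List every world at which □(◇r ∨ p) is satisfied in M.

w0, w1, w2, w3, w4, w5, w6, w7, w8

Let φ = □(◇r ∨ p). Evaluate φ at each world:
  w0 (successors {w3, w5, w6}): φ is true.
  w1 (successors {w0, w2, w3, w4, w5, w6, w7, w8}): φ is true.
  w2 (successors {w0, w2, w4, w5, w6, w7}): φ is true.
  w3 (successors {w0, w2, w4, w7, w8}): φ is true.
  w4 (successors {w2, w3, w5, w8}): φ is true.
  w5 (successors {w0, w1, w5, w6, w8}): φ is true.
  w6 (successors {w0, w2, w3, w8}): φ is true.
  w7 (successors {w1, w4, w5, w6, w7, w8}): φ is true.
  w8 (successors {w6, w7}): φ is true.
For instance, at w5:
  At w5: □(◇r ∨ p) requires ◇r ∨ p at every successor {w0, w1, w5, w6, w8}.
    At w0: ◇r ∨ p is true.
    At w1: ◇r ∨ p is true.
    At w5: ◇r ∨ p is true.
    At w6: ◇r ∨ p is true.
    At w8: ◇r ∨ p is true.
  So □(◇r ∨ p) is true at w5.
Satisfying worlds: {w0, w1, w2, w3, w4, w5, w6, w7, w8}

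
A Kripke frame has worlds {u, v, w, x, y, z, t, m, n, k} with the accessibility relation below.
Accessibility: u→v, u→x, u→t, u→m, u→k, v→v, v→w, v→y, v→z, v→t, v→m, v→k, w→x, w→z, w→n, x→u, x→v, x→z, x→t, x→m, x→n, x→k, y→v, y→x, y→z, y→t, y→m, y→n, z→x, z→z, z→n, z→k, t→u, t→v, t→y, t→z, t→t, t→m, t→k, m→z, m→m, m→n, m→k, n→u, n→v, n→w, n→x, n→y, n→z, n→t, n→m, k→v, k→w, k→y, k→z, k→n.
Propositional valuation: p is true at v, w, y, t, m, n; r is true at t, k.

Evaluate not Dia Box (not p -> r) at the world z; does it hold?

Yes

Recall that Box ψ holds at a world iff ψ holds at every accessible world, and Dia ψ holds iff ψ holds at some accessible world.
At z: Dia Box (not p -> r) is false, so not Dia Box (not p -> r) is true.
  At z: Dia Box (not p -> r) requires Box (not p -> r) at some successor in {x, z, n, k}.
    At x: Box (not p -> r) is false.
    At z: Box (not p -> r) is false.
    At n: Box (not p -> r) is false.
    At k: Box (not p -> r) is false.
  So Dia Box (not p -> r) is false at z.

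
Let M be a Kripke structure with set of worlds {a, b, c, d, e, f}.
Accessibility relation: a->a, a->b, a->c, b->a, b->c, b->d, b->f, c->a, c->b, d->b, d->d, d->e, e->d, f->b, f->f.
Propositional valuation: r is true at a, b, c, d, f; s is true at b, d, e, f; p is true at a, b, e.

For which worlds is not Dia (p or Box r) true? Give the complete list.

e

Recall that Box ψ holds at a world iff ψ holds at every accessible world, and Dia ψ holds iff ψ holds at some accessible world.
Let φ = not Dia (p or Box r). Evaluate φ at each world:
  a (successors {a, b, c}): φ is false.
  b (successors {a, c, d, f}): φ is false.
  c (successors {a, b}): φ is false.
  d (successors {b, d, e}): φ is false.
  e (successors {d}): φ is true.
  f (successors {b, f}): φ is false.
For instance, at a:
  At a: Dia (p or Box r) is true, so not Dia (p or Box r) is false.
    At a: Dia (p or Box r) requires p or Box r at some successor in {a, b, c}.
      p or Box r holds at a, so Dia (p or Box r) is true at a.
Satisfying worlds: {e}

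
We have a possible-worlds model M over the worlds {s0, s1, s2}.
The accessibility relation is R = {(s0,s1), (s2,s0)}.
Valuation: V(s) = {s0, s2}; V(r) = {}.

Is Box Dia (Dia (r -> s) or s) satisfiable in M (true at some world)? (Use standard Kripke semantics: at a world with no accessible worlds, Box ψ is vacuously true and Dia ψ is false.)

Let φ = Box Dia (Dia (r -> s) or s). Evaluate φ at each world:
  s0 (successors {s1}): φ is false.
  s1 (successors ∅): φ is true.
  s2 (successors {s0}): φ is false.
Detail at s1 (witness):
  At s1: no accessible worlds, so Box Dia (Dia (r -> s) or s) holds vacuously.

Yes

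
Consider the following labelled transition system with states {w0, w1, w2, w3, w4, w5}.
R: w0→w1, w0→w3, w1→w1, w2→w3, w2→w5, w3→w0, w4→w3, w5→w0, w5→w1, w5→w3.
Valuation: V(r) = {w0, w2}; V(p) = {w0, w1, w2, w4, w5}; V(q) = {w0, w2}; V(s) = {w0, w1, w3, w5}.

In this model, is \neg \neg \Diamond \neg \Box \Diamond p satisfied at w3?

No

At w3: \neg \Diamond \neg \Box \Diamond p is true, so \neg \neg \Diamond \neg \Box \Diamond p is false.
  At w3: \Diamond \neg \Box \Diamond p is false, so \neg \Diamond \neg \Box \Diamond p is true.
    At w3: \Diamond \neg \Box \Diamond p requires \neg \Box \Diamond p at some successor in {w0}.
      At w0: \neg \Box \Diamond p is false.
    So \Diamond \neg \Box \Diamond p is false at w3.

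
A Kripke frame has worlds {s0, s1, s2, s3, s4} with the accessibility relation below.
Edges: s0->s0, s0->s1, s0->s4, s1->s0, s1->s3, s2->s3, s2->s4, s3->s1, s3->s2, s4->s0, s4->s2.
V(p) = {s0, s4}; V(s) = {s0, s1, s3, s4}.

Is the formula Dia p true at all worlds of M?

No

Let φ = Dia p. Evaluate φ at each world:
  s0 (successors {s0, s1, s4}): φ is true.
  s1 (successors {s0, s3}): φ is true.
  s2 (successors {s3, s4}): φ is true.
  s3 (successors {s1, s2}): φ is false.
  s4 (successors {s0, s2}): φ is true.
Detail at s3 (counterexample):
  At s3: Dia p requires p at some successor in {s1, s2}.
    At s1: p is false.
    At s2: p is false.
  So Dia p is false at s3.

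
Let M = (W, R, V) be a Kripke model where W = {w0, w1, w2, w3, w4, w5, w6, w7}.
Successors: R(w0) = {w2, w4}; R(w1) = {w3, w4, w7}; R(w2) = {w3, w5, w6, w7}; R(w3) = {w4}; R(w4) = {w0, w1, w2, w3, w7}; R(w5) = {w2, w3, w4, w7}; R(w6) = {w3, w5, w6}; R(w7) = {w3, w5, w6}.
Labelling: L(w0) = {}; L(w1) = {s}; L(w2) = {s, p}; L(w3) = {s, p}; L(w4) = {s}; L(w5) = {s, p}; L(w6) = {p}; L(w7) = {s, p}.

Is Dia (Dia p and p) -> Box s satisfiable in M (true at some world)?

Yes

Let φ = Dia (Dia p and p) -> Box s. Evaluate φ at each world:
  w0 (successors {w2, w4}): φ is true.
  w1 (successors {w3, w4, w7}): φ is true.
  w2 (successors {w3, w5, w6, w7}): φ is false.
  w3 (successors {w4}): φ is true.
  w4 (successors {w0, w1, w2, w3, w7}): φ is false.
  w5 (successors {w2, w3, w4, w7}): φ is true.
  w6 (successors {w3, w5, w6}): φ is false.
  w7 (successors {w3, w5, w6}): φ is false.
Detail at w0 (witness):
  At w0: Dia (Dia p and p) is true, Box s is true, so Dia (Dia p and p) -> Box s is true.
    At w0: Dia (Dia p and p) requires Dia p and p at some successor in {w2, w4}.
      Dia p and p holds at w2, so Dia (Dia p and p) is true at w0.
    At w0: Box s requires s at every successor {w2, w4}.
      At w2: s is true.
      At w4: s is true.
    So Box s is true at w0.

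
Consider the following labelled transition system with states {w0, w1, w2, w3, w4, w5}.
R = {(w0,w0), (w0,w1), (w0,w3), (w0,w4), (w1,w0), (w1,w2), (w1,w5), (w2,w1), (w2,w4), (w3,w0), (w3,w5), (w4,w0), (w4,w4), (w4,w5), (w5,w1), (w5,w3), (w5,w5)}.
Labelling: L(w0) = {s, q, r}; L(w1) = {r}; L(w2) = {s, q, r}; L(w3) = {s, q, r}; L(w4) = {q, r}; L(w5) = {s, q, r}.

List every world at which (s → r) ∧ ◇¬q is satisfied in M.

w0, w2, w5

Recall that ◇ψ holds at a world iff ψ holds at some accessible world.
Let φ = (s → r) ∧ ◇¬q. Evaluate φ at each world:
  w0 (successors {w0, w1, w3, w4}): φ is true.
  w1 (successors {w0, w2, w5}): φ is false.
  w2 (successors {w1, w4}): φ is true.
  w3 (successors {w0, w5}): φ is false.
  w4 (successors {w0, w4, w5}): φ is false.
  w5 (successors {w1, w3, w5}): φ is true.
For instance, at w1:
  At w1: s → r is true, ◇¬q is false, so (s → r) ∧ ◇¬q is false.
    At w1: ◇¬q requires ¬q at some successor in {w0, w2, w5}.
      At w0: ¬q is false.
      At w2: ¬q is false.
      At w5: ¬q is false.
    So ◇¬q is false at w1.
Satisfying worlds: {w0, w2, w5}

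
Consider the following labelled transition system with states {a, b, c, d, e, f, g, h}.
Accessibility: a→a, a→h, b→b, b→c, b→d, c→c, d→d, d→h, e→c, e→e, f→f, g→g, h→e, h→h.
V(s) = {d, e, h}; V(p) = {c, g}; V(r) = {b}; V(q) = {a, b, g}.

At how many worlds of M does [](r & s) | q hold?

Let φ = [](r & s) | q. Evaluate φ at each world:
  a (successors {a, h}): φ is true.
  b (successors {b, c, d}): φ is true.
  c (successors {c}): φ is false.
  d (successors {d, h}): φ is false.
  e (successors {c, e}): φ is false.
  f (successors {f}): φ is false.
  g (successors {g}): φ is true.
  h (successors {e, h}): φ is false.
For instance, at c:
  At c: [](r & s) is false, q is false, so [](r & s) | q is false.
    At c: [](r & s) requires r & s at every successor {c}.
      r & s fails at c, so [](r & s) is false at c.
Satisfying worlds: {a, b, g}

3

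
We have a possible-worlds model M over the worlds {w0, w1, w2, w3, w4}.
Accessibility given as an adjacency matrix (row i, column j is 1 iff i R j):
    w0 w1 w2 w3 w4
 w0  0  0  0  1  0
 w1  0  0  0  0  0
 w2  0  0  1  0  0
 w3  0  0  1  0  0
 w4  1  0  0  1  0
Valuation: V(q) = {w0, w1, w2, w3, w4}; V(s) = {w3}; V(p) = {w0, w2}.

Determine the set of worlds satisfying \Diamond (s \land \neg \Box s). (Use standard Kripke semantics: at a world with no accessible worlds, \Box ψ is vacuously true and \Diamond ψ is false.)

w0, w4

Let φ = \Diamond (s \land \neg \Box s). Evaluate φ at each world:
  w0 (successors {w3}): φ is true.
  w1 (successors ∅): φ is false.
  w2 (successors {w2}): φ is false.
  w3 (successors {w2}): φ is false.
  w4 (successors {w0, w3}): φ is true.
For instance, at w0:
  At w0: \Diamond (s \land \neg \Box s) requires s \land \neg \Box s at some successor in {w3}.
    s \land \neg \Box s holds at w3, so \Diamond (s \land \neg \Box s) is true at w0.
      At w3: s is true, \neg \Box s is true, so s \land \neg \Box s is true.
Satisfying worlds: {w0, w4}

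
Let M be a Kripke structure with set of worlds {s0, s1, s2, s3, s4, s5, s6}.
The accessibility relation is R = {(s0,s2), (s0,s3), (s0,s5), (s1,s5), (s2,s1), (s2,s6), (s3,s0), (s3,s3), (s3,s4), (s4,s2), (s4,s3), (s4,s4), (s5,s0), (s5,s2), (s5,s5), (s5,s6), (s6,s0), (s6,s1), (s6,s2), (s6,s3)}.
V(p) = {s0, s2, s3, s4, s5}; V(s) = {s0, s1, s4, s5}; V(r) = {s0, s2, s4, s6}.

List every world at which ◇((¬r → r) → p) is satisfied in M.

Let φ = ◇((¬r → r) → p). Evaluate φ at each world:
  s0 (successors {s2, s3, s5}): φ is true.
  s1 (successors {s5}): φ is true.
  s2 (successors {s1, s6}): φ is true.
  s3 (successors {s0, s3, s4}): φ is true.
  s4 (successors {s2, s3, s4}): φ is true.
  s5 (successors {s0, s2, s5, s6}): φ is true.
  s6 (successors {s0, s1, s2, s3}): φ is true.
For instance, at s6:
  At s6: ◇((¬r → r) → p) requires (¬r → r) → p at some successor in {s0, s1, s2, s3}.
    (¬r → r) → p holds at s0, so ◇((¬r → r) → p) is true at s6.
Satisfying worlds: {s0, s1, s2, s3, s4, s5, s6}

s0, s1, s2, s3, s4, s5, s6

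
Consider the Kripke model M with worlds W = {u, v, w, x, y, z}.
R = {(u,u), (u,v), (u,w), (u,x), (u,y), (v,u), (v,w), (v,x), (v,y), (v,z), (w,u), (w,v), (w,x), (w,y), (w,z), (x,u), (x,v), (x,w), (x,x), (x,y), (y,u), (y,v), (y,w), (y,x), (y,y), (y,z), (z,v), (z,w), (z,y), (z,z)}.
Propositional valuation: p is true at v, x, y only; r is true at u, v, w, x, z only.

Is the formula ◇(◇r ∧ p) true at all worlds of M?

Recall that ◇ψ holds at a world iff ψ holds at some accessible world.
Let φ = ◇(◇r ∧ p). Evaluate φ at each world:
  u (successors {u, v, w, x, y}): φ is true.
  v (successors {u, w, x, y, z}): φ is true.
  w (successors {u, v, x, y, z}): φ is true.
  x (successors {u, v, w, x, y}): φ is true.
  y (successors {u, v, w, x, y, z}): φ is true.
  z (successors {v, w, y, z}): φ is true.
For instance, at u:
  At u: ◇(◇r ∧ p) requires ◇r ∧ p at some successor in {u, v, w, x, y}.
    ◇r ∧ p holds at v, so ◇(◇r ∧ p) is true at u.
      At v: ◇r is true, p is true, so ◇r ∧ p is true.

Yes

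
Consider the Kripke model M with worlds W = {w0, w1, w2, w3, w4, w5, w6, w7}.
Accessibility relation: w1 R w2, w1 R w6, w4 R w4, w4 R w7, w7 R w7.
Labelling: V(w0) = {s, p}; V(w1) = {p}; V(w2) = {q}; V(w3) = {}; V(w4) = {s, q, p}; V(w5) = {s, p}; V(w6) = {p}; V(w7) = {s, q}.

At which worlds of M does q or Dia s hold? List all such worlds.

w2, w4, w7

Let φ = q or Dia s. Evaluate φ at each world:
  w0 (successors ∅): φ is false.
  w1 (successors {w2, w6}): φ is false.
  w2 (successors ∅): φ is true.
  w3 (successors ∅): φ is false.
  w4 (successors {w4, w7}): φ is true.
  w5 (successors ∅): φ is false.
  w6 (successors ∅): φ is false.
  w7 (successors {w7}): φ is true.
For instance, at w7:
  At w7: q is true, Dia s is true, so q or Dia s is true.
    At w7: Dia s requires s at some successor in {w7}.
      s holds at w7, so Dia s is true at w7.
Satisfying worlds: {w2, w4, w7}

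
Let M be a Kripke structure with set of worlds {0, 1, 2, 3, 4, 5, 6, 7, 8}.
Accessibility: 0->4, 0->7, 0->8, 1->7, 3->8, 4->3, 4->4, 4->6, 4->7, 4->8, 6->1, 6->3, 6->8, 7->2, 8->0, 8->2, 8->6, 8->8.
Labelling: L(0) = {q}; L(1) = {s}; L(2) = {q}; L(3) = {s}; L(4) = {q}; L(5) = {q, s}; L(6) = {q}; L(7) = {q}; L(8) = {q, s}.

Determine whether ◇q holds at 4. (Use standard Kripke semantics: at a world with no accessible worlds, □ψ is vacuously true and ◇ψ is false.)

At 4: ◇q requires q at some successor in {3, 4, 6, 7, 8}.
  q holds at 4, so ◇q is true at 4.

Yes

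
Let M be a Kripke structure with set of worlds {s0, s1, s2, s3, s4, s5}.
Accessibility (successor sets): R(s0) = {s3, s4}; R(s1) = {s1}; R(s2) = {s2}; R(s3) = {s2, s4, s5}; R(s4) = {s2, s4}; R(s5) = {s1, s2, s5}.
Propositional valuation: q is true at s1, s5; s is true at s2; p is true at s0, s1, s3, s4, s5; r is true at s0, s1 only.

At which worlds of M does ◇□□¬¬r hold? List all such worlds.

Let φ = ◇□□¬¬r. Evaluate φ at each world:
  s0 (successors {s3, s4}): φ is false.
  s1 (successors {s1}): φ is true.
  s2 (successors {s2}): φ is false.
  s3 (successors {s2, s4, s5}): φ is false.
  s4 (successors {s2, s4}): φ is false.
  s5 (successors {s1, s2, s5}): φ is true.
For instance, at s3:
  At s3: ◇□□¬¬r requires □□¬¬r at some successor in {s2, s4, s5}.
    At s2: □□¬¬r is false.
    At s4: □□¬¬r is false.
    At s5: □□¬¬r is false.
  So ◇□□¬¬r is false at s3.
Satisfying worlds: {s1, s5}

s1, s5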